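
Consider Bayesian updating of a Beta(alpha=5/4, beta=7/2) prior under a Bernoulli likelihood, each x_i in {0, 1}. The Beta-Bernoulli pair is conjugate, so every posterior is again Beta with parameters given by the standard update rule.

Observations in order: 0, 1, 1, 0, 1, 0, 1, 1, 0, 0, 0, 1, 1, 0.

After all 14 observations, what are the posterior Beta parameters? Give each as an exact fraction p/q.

alpha=33/4, beta=21/2

obs 1: x=0 → posterior Beta(5/4, 9/2)
obs 2: x=1 → posterior Beta(9/4, 9/2)
obs 3: x=1 → posterior Beta(13/4, 9/2)
obs 4: x=0 → posterior Beta(13/4, 11/2)
obs 5: x=1 → posterior Beta(17/4, 11/2)
obs 6: x=0 → posterior Beta(17/4, 13/2)
obs 7: x=1 → posterior Beta(21/4, 13/2)
obs 8: x=1 → posterior Beta(25/4, 13/2)
obs 9: x=0 → posterior Beta(25/4, 15/2)
obs 10: x=0 → posterior Beta(25/4, 17/2)
obs 11: x=0 → posterior Beta(25/4, 19/2)
obs 12: x=1 → posterior Beta(29/4, 19/2)
obs 13: x=1 → posterior Beta(33/4, 19/2)
obs 14: x=0 → posterior Beta(33/4, 21/2)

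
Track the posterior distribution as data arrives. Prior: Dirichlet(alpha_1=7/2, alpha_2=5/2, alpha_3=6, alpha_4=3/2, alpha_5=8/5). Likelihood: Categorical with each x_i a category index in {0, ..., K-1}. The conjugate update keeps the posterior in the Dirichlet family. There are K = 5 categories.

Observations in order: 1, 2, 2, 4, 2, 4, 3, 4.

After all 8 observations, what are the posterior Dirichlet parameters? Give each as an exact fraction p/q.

obs 1: x=1 → posterior Dirichlet(7/2, 7/2, 6, 3/2, 8/5)
obs 2: x=2 → posterior Dirichlet(7/2, 7/2, 7, 3/2, 8/5)
obs 3: x=2 → posterior Dirichlet(7/2, 7/2, 8, 3/2, 8/5)
obs 4: x=4 → posterior Dirichlet(7/2, 7/2, 8, 3/2, 13/5)
obs 5: x=2 → posterior Dirichlet(7/2, 7/2, 9, 3/2, 13/5)
obs 6: x=4 → posterior Dirichlet(7/2, 7/2, 9, 3/2, 18/5)
obs 7: x=3 → posterior Dirichlet(7/2, 7/2, 9, 5/2, 18/5)
obs 8: x=4 → posterior Dirichlet(7/2, 7/2, 9, 5/2, 23/5)

alpha_1=7/2, alpha_2=7/2, alpha_3=9, alpha_4=5/2, alpha_5=23/5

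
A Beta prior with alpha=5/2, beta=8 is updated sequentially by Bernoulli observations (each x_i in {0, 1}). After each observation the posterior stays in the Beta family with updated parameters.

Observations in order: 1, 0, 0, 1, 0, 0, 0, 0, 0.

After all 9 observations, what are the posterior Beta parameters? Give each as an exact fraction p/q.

alpha=9/2, beta=15

obs 1: x=1 → posterior Beta(7/2, 8)
obs 2: x=0 → posterior Beta(7/2, 9)
obs 3: x=0 → posterior Beta(7/2, 10)
obs 4: x=1 → posterior Beta(9/2, 10)
obs 5: x=0 → posterior Beta(9/2, 11)
obs 6: x=0 → posterior Beta(9/2, 12)
obs 7: x=0 → posterior Beta(9/2, 13)
obs 8: x=0 → posterior Beta(9/2, 14)
obs 9: x=0 → posterior Beta(9/2, 15)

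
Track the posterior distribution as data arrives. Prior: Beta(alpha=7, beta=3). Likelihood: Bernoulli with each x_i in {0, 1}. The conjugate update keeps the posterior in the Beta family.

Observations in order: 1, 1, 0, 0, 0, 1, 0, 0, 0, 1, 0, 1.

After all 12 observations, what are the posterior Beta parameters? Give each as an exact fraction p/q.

obs 1: x=1 → posterior Beta(8, 3)
obs 2: x=1 → posterior Beta(9, 3)
obs 3: x=0 → posterior Beta(9, 4)
obs 4: x=0 → posterior Beta(9, 5)
obs 5: x=0 → posterior Beta(9, 6)
obs 6: x=1 → posterior Beta(10, 6)
obs 7: x=0 → posterior Beta(10, 7)
obs 8: x=0 → posterior Beta(10, 8)
obs 9: x=0 → posterior Beta(10, 9)
obs 10: x=1 → posterior Beta(11, 9)
obs 11: x=0 → posterior Beta(11, 10)
obs 12: x=1 → posterior Beta(12, 10)

alpha=12, beta=10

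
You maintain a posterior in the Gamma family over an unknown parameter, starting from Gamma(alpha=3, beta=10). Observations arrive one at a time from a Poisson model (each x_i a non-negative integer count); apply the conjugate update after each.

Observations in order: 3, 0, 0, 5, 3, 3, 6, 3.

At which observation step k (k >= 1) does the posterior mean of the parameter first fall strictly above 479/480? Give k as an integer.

k = 6

obs 1: x=3 → posterior Gamma(6, 11)
obs 2: x=0 → posterior Gamma(6, 12)
obs 3: x=0 → posterior Gamma(6, 13)
obs 4: x=5 → posterior Gamma(11, 14)
obs 5: x=3 → posterior Gamma(14, 15)
obs 6: x=3 → posterior Gamma(17, 16)
obs 7: x=6 → posterior Gamma(23, 17)
obs 8: x=3 → posterior Gamma(26, 18)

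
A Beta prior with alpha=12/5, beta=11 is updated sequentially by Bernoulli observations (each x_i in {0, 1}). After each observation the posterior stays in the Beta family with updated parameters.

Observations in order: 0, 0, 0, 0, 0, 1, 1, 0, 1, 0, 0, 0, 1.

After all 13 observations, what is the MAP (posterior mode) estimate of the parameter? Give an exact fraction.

27/122

obs 1: x=0 → posterior Beta(12/5, 12)
obs 2: x=0 → posterior Beta(12/5, 13)
obs 3: x=0 → posterior Beta(12/5, 14)
obs 4: x=0 → posterior Beta(12/5, 15)
obs 5: x=0 → posterior Beta(12/5, 16)
obs 6: x=1 → posterior Beta(17/5, 16)
obs 7: x=1 → posterior Beta(22/5, 16)
obs 8: x=0 → posterior Beta(22/5, 17)
obs 9: x=1 → posterior Beta(27/5, 17)
obs 10: x=0 → posterior Beta(27/5, 18)
obs 11: x=0 → posterior Beta(27/5, 19)
obs 12: x=0 → posterior Beta(27/5, 20)
obs 13: x=1 → posterior Beta(32/5, 20)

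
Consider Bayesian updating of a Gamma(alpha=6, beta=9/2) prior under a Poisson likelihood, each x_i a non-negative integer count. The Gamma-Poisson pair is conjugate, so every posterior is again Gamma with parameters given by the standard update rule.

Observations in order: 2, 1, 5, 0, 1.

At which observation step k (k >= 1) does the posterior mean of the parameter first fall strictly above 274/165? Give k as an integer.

k = 3

obs 1: x=2 → posterior Gamma(8, 11/2)
obs 2: x=1 → posterior Gamma(9, 13/2)
obs 3: x=5 → posterior Gamma(14, 15/2)
obs 4: x=0 → posterior Gamma(14, 17/2)
obs 5: x=1 → posterior Gamma(15, 19/2)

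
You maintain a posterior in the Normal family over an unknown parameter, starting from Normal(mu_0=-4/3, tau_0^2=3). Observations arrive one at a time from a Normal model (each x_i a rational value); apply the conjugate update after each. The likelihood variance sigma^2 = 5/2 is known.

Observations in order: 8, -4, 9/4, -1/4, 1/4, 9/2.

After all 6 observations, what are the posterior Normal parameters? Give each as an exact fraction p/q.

obs 1: x=8 → posterior Normal(124/33, 15/11)
obs 2: x=-4 → posterior Normal(52/51, 15/17)
obs 3: x=9/4 → posterior Normal(185/138, 15/23)
obs 4: x=-1/4 → posterior Normal(88/87, 15/29)
obs 5: x=1/4 → posterior Normal(37/42, 3/7)
obs 6: x=9/2 → posterior Normal(347/246, 15/41)

mu_0=347/246, tau_0^2=15/41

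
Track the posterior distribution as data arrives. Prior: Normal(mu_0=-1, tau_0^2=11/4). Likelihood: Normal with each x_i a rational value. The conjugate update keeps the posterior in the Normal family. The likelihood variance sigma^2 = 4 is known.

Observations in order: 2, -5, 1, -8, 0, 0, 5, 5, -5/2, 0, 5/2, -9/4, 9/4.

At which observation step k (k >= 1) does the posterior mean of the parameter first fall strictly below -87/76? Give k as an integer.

obs 1: x=2 → posterior Normal(2/9, 44/27)
obs 2: x=-5 → posterior Normal(-49/38, 22/19)
obs 3: x=1 → posterior Normal(-38/49, 44/49)
obs 4: x=-8 → posterior Normal(-21/10, 11/15)
obs 5: x=0 → posterior Normal(-126/71, 44/71)
obs 6: x=0 → posterior Normal(-63/41, 22/41)
obs 7: x=5 → posterior Normal(-71/93, 44/93)
obs 8: x=5 → posterior Normal(-2/13, 11/26)
obs 9: x=-5/2 → posterior Normal(-87/230, 44/115)
obs 10: x=0 → posterior Normal(-29/84, 22/63)
obs 11: x=5/2 → posterior Normal(-16/137, 44/137)
obs 12: x=-9/4 → posterior Normal(-163/592, 11/37)
obs 13: x=9/4 → posterior Normal(-16/159, 44/159)

k = 2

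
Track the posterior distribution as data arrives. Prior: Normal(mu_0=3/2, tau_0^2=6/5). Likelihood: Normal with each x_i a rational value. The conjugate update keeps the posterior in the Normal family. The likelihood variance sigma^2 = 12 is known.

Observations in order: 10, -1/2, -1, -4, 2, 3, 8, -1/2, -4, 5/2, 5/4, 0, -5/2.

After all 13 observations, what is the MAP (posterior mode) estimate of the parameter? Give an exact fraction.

obs 1: x=10 → posterior Normal(25/11, 12/11)
obs 2: x=-1/2 → posterior Normal(49/24, 1)
obs 3: x=-1 → posterior Normal(47/26, 12/13)
obs 4: x=-4 → posterior Normal(39/28, 6/7)
obs 5: x=2 → posterior Normal(43/30, 4/5)
obs 6: x=3 → posterior Normal(49/32, 3/4)
obs 7: x=8 → posterior Normal(65/34, 12/17)
obs 8: x=-1/2 → posterior Normal(16/9, 2/3)
obs 9: x=-4 → posterior Normal(28/19, 12/19)
obs 10: x=5/2 → posterior Normal(61/40, 3/5)
obs 11: x=5/4 → posterior Normal(127/84, 4/7)
obs 12: x=0 → posterior Normal(127/88, 6/11)
obs 13: x=-5/2 → posterior Normal(117/92, 12/23)

117/92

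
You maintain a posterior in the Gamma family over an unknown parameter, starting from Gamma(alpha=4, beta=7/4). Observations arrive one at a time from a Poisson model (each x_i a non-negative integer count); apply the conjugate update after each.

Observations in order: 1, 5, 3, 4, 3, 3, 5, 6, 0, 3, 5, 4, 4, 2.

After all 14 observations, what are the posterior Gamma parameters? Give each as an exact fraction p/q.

obs 1: x=1 → posterior Gamma(5, 11/4)
obs 2: x=5 → posterior Gamma(10, 15/4)
obs 3: x=3 → posterior Gamma(13, 19/4)
obs 4: x=4 → posterior Gamma(17, 23/4)
obs 5: x=3 → posterior Gamma(20, 27/4)
obs 6: x=3 → posterior Gamma(23, 31/4)
obs 7: x=5 → posterior Gamma(28, 35/4)
obs 8: x=6 → posterior Gamma(34, 39/4)
obs 9: x=0 → posterior Gamma(34, 43/4)
obs 10: x=3 → posterior Gamma(37, 47/4)
obs 11: x=5 → posterior Gamma(42, 51/4)
obs 12: x=4 → posterior Gamma(46, 55/4)
obs 13: x=4 → posterior Gamma(50, 59/4)
obs 14: x=2 → posterior Gamma(52, 63/4)

alpha=52, beta=63/4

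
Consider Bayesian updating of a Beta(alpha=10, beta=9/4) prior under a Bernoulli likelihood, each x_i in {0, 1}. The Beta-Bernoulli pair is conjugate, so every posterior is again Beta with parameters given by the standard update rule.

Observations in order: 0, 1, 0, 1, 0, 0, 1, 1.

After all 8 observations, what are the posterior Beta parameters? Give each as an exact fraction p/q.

obs 1: x=0 → posterior Beta(10, 13/4)
obs 2: x=1 → posterior Beta(11, 13/4)
obs 3: x=0 → posterior Beta(11, 17/4)
obs 4: x=1 → posterior Beta(12, 17/4)
obs 5: x=0 → posterior Beta(12, 21/4)
obs 6: x=0 → posterior Beta(12, 25/4)
obs 7: x=1 → posterior Beta(13, 25/4)
obs 8: x=1 → posterior Beta(14, 25/4)

alpha=14, beta=25/4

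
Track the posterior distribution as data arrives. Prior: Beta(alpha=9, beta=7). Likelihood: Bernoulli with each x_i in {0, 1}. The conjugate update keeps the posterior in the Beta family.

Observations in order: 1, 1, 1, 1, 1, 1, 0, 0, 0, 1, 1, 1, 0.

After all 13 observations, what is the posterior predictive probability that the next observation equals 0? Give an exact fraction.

11/29

obs 1: x=1 → posterior Beta(10, 7)
obs 2: x=1 → posterior Beta(11, 7)
obs 3: x=1 → posterior Beta(12, 7)
obs 4: x=1 → posterior Beta(13, 7)
obs 5: x=1 → posterior Beta(14, 7)
obs 6: x=1 → posterior Beta(15, 7)
obs 7: x=0 → posterior Beta(15, 8)
obs 8: x=0 → posterior Beta(15, 9)
obs 9: x=0 → posterior Beta(15, 10)
obs 10: x=1 → posterior Beta(16, 10)
obs 11: x=1 → posterior Beta(17, 10)
obs 12: x=1 → posterior Beta(18, 10)
obs 13: x=0 → posterior Beta(18, 11)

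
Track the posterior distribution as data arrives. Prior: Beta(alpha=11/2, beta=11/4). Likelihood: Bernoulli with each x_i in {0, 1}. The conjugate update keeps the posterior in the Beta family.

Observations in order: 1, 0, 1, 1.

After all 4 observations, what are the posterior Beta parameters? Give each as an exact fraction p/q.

obs 1: x=1 → posterior Beta(13/2, 11/4)
obs 2: x=0 → posterior Beta(13/2, 15/4)
obs 3: x=1 → posterior Beta(15/2, 15/4)
obs 4: x=1 → posterior Beta(17/2, 15/4)

alpha=17/2, beta=15/4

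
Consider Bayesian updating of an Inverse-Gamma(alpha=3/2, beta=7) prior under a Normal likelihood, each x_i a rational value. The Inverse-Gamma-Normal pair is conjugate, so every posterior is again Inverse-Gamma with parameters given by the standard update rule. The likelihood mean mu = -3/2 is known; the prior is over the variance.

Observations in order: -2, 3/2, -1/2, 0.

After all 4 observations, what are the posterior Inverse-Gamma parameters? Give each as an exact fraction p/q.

alpha=7/2, beta=53/4

obs 1: x=-2 → posterior Inverse-Gamma(2, 57/8)
obs 2: x=3/2 → posterior Inverse-Gamma(5/2, 93/8)
obs 3: x=-1/2 → posterior Inverse-Gamma(3, 97/8)
obs 4: x=0 → posterior Inverse-Gamma(7/2, 53/4)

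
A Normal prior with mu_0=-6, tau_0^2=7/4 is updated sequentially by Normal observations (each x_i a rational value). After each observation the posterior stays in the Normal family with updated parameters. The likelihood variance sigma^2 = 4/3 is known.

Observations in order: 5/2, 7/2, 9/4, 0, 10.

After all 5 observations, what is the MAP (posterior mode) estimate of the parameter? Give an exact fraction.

obs 1: x=5/2 → posterior Normal(-87/74, 28/37)
obs 2: x=7/2 → posterior Normal(15/29, 14/29)
obs 3: x=9/4 → posterior Normal(309/316, 28/79)
obs 4: x=0 → posterior Normal(309/400, 7/25)
obs 5: x=10 → posterior Normal(1149/484, 28/121)

1149/484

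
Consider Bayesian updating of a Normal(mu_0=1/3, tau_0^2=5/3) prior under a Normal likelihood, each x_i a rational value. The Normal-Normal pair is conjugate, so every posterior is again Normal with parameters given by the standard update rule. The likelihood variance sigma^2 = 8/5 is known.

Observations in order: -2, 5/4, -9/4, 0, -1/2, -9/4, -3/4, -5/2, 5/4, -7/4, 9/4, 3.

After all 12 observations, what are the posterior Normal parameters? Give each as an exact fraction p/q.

obs 1: x=-2 → posterior Normal(-6/7, 40/49)
obs 2: x=5/4 → posterior Normal(-43/296, 20/37)
obs 3: x=-9/4 → posterior Normal(-67/99, 40/99)
obs 4: x=0 → posterior Normal(-67/124, 10/31)
obs 5: x=-1/2 → posterior Normal(-159/298, 40/149)
obs 6: x=-9/4 → posterior Normal(-181/232, 20/87)
obs 7: x=-3/4 → posterior Normal(-309/398, 40/199)
obs 8: x=-5/2 → posterior Normal(-31/32, 5/28)
obs 9: x=5/4 → posterior Normal(-743/996, 40/249)
obs 10: x=-7/4 → posterior Normal(-459/548, 20/137)
obs 11: x=9/4 → posterior Normal(-693/1196, 40/299)
obs 12: x=3 → posterior Normal(-131/432, 10/81)

mu_0=-131/432, tau_0^2=10/81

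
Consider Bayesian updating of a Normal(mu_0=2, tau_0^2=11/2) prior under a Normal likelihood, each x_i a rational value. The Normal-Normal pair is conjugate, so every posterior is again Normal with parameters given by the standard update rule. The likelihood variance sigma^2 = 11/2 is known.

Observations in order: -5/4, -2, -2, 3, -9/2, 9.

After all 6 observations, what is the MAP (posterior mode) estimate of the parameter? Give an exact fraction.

obs 1: x=-5/4 → posterior Normal(3/8, 11/4)
obs 2: x=-2 → posterior Normal(-5/12, 11/6)
obs 3: x=-2 → posterior Normal(-13/16, 11/8)
obs 4: x=3 → posterior Normal(-1/20, 11/10)
obs 5: x=-9/2 → posterior Normal(-19/24, 11/12)
obs 6: x=9 → posterior Normal(17/28, 11/14)

17/28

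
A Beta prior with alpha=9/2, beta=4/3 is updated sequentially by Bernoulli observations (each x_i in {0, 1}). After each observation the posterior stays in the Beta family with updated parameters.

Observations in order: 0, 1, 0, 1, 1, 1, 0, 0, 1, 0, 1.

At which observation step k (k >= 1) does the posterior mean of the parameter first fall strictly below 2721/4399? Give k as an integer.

obs 1: x=0 → posterior Beta(9/2, 7/3)
obs 2: x=1 → posterior Beta(11/2, 7/3)
obs 3: x=0 → posterior Beta(11/2, 10/3)
obs 4: x=1 → posterior Beta(13/2, 10/3)
obs 5: x=1 → posterior Beta(15/2, 10/3)
obs 6: x=1 → posterior Beta(17/2, 10/3)
obs 7: x=0 → posterior Beta(17/2, 13/3)
obs 8: x=0 → posterior Beta(17/2, 16/3)
obs 9: x=1 → posterior Beta(19/2, 16/3)
obs 10: x=0 → posterior Beta(19/2, 19/3)
obs 11: x=1 → posterior Beta(21/2, 19/3)

k = 8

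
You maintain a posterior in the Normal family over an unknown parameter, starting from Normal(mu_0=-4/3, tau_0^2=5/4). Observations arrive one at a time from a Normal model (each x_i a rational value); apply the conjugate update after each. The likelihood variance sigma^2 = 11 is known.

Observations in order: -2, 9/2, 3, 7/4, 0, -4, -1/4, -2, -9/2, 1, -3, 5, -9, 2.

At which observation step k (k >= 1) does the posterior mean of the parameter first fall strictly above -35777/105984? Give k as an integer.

obs 1: x=-2 → posterior Normal(-206/147, 55/49)
obs 2: x=9/2 → posterior Normal(-277/324, 55/54)
obs 3: x=3 → posterior Normal(-187/354, 55/59)
obs 4: x=7/4 → posterior Normal(-269/768, 55/64)
obs 5: x=0 → posterior Normal(-269/828, 55/69)
obs 6: x=-4 → posterior Normal(-509/888, 55/74)
obs 7: x=-1/4 → posterior Normal(-131/237, 55/79)
obs 8: x=-2 → posterior Normal(-23/36, 55/84)
obs 9: x=-9/2 → posterior Normal(-457/534, 55/89)
obs 10: x=1 → posterior Normal(-427/564, 55/94)
obs 11: x=-3 → posterior Normal(-47/54, 5/9)
obs 12: x=5 → posterior Normal(-367/624, 55/104)
obs 13: x=-9 → posterior Normal(-637/654, 55/109)
obs 14: x=2 → posterior Normal(-577/684, 55/114)

k = 5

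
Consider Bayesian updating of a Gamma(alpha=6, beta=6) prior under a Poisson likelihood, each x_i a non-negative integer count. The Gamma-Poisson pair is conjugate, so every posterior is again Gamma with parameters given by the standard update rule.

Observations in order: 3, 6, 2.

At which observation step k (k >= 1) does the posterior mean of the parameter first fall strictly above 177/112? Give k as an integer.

k = 2

obs 1: x=3 → posterior Gamma(9, 7)
obs 2: x=6 → posterior Gamma(15, 8)
obs 3: x=2 → posterior Gamma(17, 9)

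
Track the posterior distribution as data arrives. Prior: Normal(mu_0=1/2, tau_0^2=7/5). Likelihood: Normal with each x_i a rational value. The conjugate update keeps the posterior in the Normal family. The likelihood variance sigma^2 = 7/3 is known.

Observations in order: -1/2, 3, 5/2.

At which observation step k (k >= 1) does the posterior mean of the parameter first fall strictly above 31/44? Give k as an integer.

k = 2

obs 1: x=-1/2 → posterior Normal(1/8, 7/8)
obs 2: x=3 → posterior Normal(10/11, 7/11)
obs 3: x=5/2 → posterior Normal(5/4, 1/2)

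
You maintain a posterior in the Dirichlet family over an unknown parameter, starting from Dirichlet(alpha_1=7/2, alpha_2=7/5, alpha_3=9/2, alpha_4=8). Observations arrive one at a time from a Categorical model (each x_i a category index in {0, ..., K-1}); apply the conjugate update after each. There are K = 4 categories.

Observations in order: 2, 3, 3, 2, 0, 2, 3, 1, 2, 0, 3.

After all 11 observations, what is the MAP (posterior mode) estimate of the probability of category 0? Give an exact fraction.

obs 1: x=2 → posterior Dirichlet(7/2, 7/5, 11/2, 8)
obs 2: x=3 → posterior Dirichlet(7/2, 7/5, 11/2, 9)
obs 3: x=3 → posterior Dirichlet(7/2, 7/5, 11/2, 10)
obs 4: x=2 → posterior Dirichlet(7/2, 7/5, 13/2, 10)
obs 5: x=0 → posterior Dirichlet(9/2, 7/5, 13/2, 10)
obs 6: x=2 → posterior Dirichlet(9/2, 7/5, 15/2, 10)
obs 7: x=3 → posterior Dirichlet(9/2, 7/5, 15/2, 11)
obs 8: x=1 → posterior Dirichlet(9/2, 12/5, 15/2, 11)
obs 9: x=2 → posterior Dirichlet(9/2, 12/5, 17/2, 11)
obs 10: x=0 → posterior Dirichlet(11/2, 12/5, 17/2, 11)
obs 11: x=3 → posterior Dirichlet(11/2, 12/5, 17/2, 12)

45/244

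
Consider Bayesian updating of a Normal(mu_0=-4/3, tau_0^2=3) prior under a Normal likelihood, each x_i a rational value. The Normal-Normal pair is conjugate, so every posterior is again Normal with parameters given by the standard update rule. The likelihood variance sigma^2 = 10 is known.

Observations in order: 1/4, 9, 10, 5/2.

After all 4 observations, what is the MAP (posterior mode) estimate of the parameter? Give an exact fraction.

obs 1: x=1/4 → posterior Normal(-151/156, 30/13)
obs 2: x=9 → posterior Normal(173/192, 15/8)
obs 3: x=10 → posterior Normal(533/228, 30/19)
obs 4: x=5/2 → posterior Normal(623/264, 15/11)

623/264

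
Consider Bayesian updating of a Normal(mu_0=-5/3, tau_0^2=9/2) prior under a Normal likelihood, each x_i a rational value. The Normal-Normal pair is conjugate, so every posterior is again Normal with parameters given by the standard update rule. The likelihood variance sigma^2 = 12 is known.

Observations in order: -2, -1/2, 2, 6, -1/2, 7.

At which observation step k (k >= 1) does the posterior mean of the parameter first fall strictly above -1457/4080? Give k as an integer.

obs 1: x=-2 → posterior Normal(-58/33, 36/11)
obs 2: x=-1/2 → posterior Normal(-125/84, 18/7)
obs 3: x=2 → posterior Normal(-89/102, 36/17)
obs 4: x=6 → posterior Normal(19/120, 9/5)
obs 5: x=-1/2 → posterior Normal(5/69, 36/23)
obs 6: x=7 → posterior Normal(34/39, 18/13)

k = 4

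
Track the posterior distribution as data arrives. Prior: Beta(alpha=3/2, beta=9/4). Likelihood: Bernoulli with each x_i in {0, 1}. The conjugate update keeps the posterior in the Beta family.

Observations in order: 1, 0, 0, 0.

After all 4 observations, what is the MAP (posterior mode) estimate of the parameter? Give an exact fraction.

6/23

obs 1: x=1 → posterior Beta(5/2, 9/4)
obs 2: x=0 → posterior Beta(5/2, 13/4)
obs 3: x=0 → posterior Beta(5/2, 17/4)
obs 4: x=0 → posterior Beta(5/2, 21/4)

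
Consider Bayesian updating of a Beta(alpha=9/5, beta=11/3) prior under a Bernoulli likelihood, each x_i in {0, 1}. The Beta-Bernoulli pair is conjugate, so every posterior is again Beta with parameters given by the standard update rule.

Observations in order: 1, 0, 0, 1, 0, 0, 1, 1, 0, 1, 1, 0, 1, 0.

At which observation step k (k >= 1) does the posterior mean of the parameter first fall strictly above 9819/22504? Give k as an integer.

obs 1: x=1 → posterior Beta(14/5, 11/3)
obs 2: x=0 → posterior Beta(14/5, 14/3)
obs 3: x=0 → posterior Beta(14/5, 17/3)
obs 4: x=1 → posterior Beta(19/5, 17/3)
obs 5: x=0 → posterior Beta(19/5, 20/3)
obs 6: x=0 → posterior Beta(19/5, 23/3)
obs 7: x=1 → posterior Beta(24/5, 23/3)
obs 8: x=1 → posterior Beta(29/5, 23/3)
obs 9: x=0 → posterior Beta(29/5, 26/3)
obs 10: x=1 → posterior Beta(34/5, 26/3)
obs 11: x=1 → posterior Beta(39/5, 26/3)
obs 12: x=0 → posterior Beta(39/5, 29/3)
obs 13: x=1 → posterior Beta(44/5, 29/3)
obs 14: x=0 → posterior Beta(44/5, 32/3)

k = 10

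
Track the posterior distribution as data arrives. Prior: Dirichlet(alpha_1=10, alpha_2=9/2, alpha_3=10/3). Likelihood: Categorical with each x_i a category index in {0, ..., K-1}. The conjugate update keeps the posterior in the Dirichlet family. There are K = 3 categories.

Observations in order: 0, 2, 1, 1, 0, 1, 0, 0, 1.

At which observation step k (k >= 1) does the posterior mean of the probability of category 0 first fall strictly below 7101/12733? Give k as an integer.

k = 2

obs 1: x=0 → posterior Dirichlet(11, 9/2, 10/3)
obs 2: x=2 → posterior Dirichlet(11, 9/2, 13/3)
obs 3: x=1 → posterior Dirichlet(11, 11/2, 13/3)
obs 4: x=1 → posterior Dirichlet(11, 13/2, 13/3)
obs 5: x=0 → posterior Dirichlet(12, 13/2, 13/3)
obs 6: x=1 → posterior Dirichlet(12, 15/2, 13/3)
obs 7: x=0 → posterior Dirichlet(13, 15/2, 13/3)
obs 8: x=0 → posterior Dirichlet(14, 15/2, 13/3)
obs 9: x=1 → posterior Dirichlet(14, 17/2, 13/3)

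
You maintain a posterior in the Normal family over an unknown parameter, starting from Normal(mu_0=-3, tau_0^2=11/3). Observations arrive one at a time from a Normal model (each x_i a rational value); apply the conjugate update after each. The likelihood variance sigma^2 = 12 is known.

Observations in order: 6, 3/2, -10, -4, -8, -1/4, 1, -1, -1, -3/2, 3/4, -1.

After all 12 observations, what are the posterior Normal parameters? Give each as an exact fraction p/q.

obs 1: x=6 → posterior Normal(-42/47, 132/47)
obs 2: x=3/2 → posterior Normal(-51/116, 66/29)
obs 3: x=-10 → posterior Normal(-271/138, 44/23)
obs 4: x=-4 → posterior Normal(-359/160, 33/20)
obs 5: x=-8 → posterior Normal(-535/182, 132/91)
obs 6: x=-1/4 → posterior Normal(-1081/408, 22/17)
obs 7: x=1 → posterior Normal(-1037/452, 132/113)
obs 8: x=-1 → posterior Normal(-1081/496, 33/31)
obs 9: x=-1 → posterior Normal(-25/12, 44/45)
obs 10: x=-3/2 → posterior Normal(-1191/584, 66/73)
obs 11: x=3/4 → posterior Normal(-579/314, 132/157)
obs 12: x=-1 → posterior Normal(-601/336, 11/14)

mu_0=-601/336, tau_0^2=11/14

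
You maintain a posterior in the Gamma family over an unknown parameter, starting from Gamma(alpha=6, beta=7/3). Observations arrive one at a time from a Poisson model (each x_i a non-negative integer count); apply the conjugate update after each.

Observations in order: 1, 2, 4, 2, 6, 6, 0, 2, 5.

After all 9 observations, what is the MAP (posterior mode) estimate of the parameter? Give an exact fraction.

obs 1: x=1 → posterior Gamma(7, 10/3)
obs 2: x=2 → posterior Gamma(9, 13/3)
obs 3: x=4 → posterior Gamma(13, 16/3)
obs 4: x=2 → posterior Gamma(15, 19/3)
obs 5: x=6 → posterior Gamma(21, 22/3)
obs 6: x=6 → posterior Gamma(27, 25/3)
obs 7: x=0 → posterior Gamma(27, 28/3)
obs 8: x=2 → posterior Gamma(29, 31/3)
obs 9: x=5 → posterior Gamma(34, 34/3)

99/34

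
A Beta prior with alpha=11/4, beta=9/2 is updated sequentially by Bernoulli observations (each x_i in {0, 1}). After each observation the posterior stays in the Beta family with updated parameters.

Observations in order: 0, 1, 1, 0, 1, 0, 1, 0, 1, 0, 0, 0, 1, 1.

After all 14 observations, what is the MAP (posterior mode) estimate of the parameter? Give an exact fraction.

5/11

obs 1: x=0 → posterior Beta(11/4, 11/2)
obs 2: x=1 → posterior Beta(15/4, 11/2)
obs 3: x=1 → posterior Beta(19/4, 11/2)
obs 4: x=0 → posterior Beta(19/4, 13/2)
obs 5: x=1 → posterior Beta(23/4, 13/2)
obs 6: x=0 → posterior Beta(23/4, 15/2)
obs 7: x=1 → posterior Beta(27/4, 15/2)
obs 8: x=0 → posterior Beta(27/4, 17/2)
obs 9: x=1 → posterior Beta(31/4, 17/2)
obs 10: x=0 → posterior Beta(31/4, 19/2)
obs 11: x=0 → posterior Beta(31/4, 21/2)
obs 12: x=0 → posterior Beta(31/4, 23/2)
obs 13: x=1 → posterior Beta(35/4, 23/2)
obs 14: x=1 → posterior Beta(39/4, 23/2)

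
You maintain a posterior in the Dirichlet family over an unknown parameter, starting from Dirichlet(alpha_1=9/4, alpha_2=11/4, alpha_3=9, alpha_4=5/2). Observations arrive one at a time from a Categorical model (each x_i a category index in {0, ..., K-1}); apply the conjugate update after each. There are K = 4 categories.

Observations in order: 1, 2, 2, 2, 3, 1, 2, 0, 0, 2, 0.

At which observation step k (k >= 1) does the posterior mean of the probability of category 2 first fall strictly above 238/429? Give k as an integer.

obs 1: x=1 → posterior Dirichlet(9/4, 15/4, 9, 5/2)
obs 2: x=2 → posterior Dirichlet(9/4, 15/4, 10, 5/2)
obs 3: x=2 → posterior Dirichlet(9/4, 15/4, 11, 5/2)
obs 4: x=2 → posterior Dirichlet(9/4, 15/4, 12, 5/2)
obs 5: x=3 → posterior Dirichlet(9/4, 15/4, 12, 7/2)
obs 6: x=1 → posterior Dirichlet(9/4, 19/4, 12, 7/2)
obs 7: x=2 → posterior Dirichlet(9/4, 19/4, 13, 7/2)
obs 8: x=0 → posterior Dirichlet(13/4, 19/4, 13, 7/2)
obs 9: x=0 → posterior Dirichlet(17/4, 19/4, 13, 7/2)
obs 10: x=2 → posterior Dirichlet(17/4, 19/4, 14, 7/2)
obs 11: x=0 → posterior Dirichlet(21/4, 19/4, 14, 7/2)

k = 3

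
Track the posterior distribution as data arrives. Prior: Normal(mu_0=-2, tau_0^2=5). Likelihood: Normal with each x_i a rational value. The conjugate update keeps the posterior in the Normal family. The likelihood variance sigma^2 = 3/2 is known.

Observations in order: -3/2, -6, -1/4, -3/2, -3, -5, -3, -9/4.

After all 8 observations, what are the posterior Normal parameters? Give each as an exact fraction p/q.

obs 1: x=-3/2 → posterior Normal(-21/13, 15/13)
obs 2: x=-6 → posterior Normal(-81/23, 15/23)
obs 3: x=-1/4 → posterior Normal(-167/66, 5/11)
obs 4: x=-3/2 → posterior Normal(-197/86, 15/43)
obs 5: x=-3 → posterior Normal(-257/106, 15/53)
obs 6: x=-5 → posterior Normal(-17/6, 5/21)
obs 7: x=-3 → posterior Normal(-417/146, 15/73)
obs 8: x=-9/4 → posterior Normal(-231/83, 15/83)

mu_0=-231/83, tau_0^2=15/83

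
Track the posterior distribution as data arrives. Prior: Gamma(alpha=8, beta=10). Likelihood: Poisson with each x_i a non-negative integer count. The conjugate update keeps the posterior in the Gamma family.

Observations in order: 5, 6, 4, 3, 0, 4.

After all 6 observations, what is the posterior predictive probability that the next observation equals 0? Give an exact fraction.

obs 1: x=5 → posterior Gamma(13, 11)
obs 2: x=6 → posterior Gamma(19, 12)
obs 3: x=4 → posterior Gamma(23, 13)
obs 4: x=3 → posterior Gamma(26, 14)
obs 5: x=0 → posterior Gamma(26, 15)
obs 6: x=4 → posterior Gamma(30, 16)

1329227995784915872903807060280344576/8193465725814765556554001028792218849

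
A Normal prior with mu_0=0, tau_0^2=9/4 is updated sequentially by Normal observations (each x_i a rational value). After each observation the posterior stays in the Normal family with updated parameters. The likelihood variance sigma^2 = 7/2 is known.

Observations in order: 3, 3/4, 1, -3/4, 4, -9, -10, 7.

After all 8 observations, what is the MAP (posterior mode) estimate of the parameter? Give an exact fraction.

-18/43

obs 1: x=3 → posterior Normal(27/23, 63/46)
obs 2: x=3/4 → posterior Normal(135/128, 63/64)
obs 3: x=1 → posterior Normal(171/164, 63/82)
obs 4: x=-3/4 → posterior Normal(18/25, 63/100)
obs 5: x=4 → posterior Normal(72/59, 63/118)
obs 6: x=-9 → posterior Normal(-9/68, 63/136)
obs 7: x=-10 → posterior Normal(-9/7, 9/22)
obs 8: x=7 → posterior Normal(-18/43, 63/172)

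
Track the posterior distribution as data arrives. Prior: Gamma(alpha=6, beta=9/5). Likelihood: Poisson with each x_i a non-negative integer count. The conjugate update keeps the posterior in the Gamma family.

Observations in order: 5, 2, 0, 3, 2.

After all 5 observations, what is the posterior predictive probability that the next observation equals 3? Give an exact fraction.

175111277503634980752045506560000/861460746013717812529071452261613

obs 1: x=5 → posterior Gamma(11, 14/5)
obs 2: x=2 → posterior Gamma(13, 19/5)
obs 3: x=0 → posterior Gamma(13, 24/5)
obs 4: x=3 → posterior Gamma(16, 29/5)
obs 5: x=2 → posterior Gamma(18, 34/5)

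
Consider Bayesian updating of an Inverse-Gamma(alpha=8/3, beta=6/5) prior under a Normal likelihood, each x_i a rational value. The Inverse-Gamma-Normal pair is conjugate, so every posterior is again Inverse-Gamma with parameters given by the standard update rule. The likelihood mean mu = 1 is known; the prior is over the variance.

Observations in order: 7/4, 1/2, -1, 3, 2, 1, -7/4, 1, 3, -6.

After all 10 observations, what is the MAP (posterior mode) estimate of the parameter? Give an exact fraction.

obs 1: x=7/4 → posterior Inverse-Gamma(19/6, 237/160)
obs 2: x=1/2 → posterior Inverse-Gamma(11/3, 257/160)
obs 3: x=-1 → posterior Inverse-Gamma(25/6, 577/160)
obs 4: x=3 → posterior Inverse-Gamma(14/3, 897/160)
obs 5: x=2 → posterior Inverse-Gamma(31/6, 977/160)
obs 6: x=1 → posterior Inverse-Gamma(17/3, 977/160)
obs 7: x=-7/4 → posterior Inverse-Gamma(37/6, 791/80)
obs 8: x=1 → posterior Inverse-Gamma(20/3, 791/80)
obs 9: x=3 → posterior Inverse-Gamma(43/6, 951/80)
obs 10: x=-6 → posterior Inverse-Gamma(23/3, 2911/80)

8733/2080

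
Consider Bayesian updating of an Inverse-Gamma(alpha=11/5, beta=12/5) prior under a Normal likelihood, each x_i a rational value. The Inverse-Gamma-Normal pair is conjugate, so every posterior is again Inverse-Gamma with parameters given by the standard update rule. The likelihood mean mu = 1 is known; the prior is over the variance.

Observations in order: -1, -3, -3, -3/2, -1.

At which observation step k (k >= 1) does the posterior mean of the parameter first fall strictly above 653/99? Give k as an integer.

k = 3

obs 1: x=-1 → posterior Inverse-Gamma(27/10, 22/5)
obs 2: x=-3 → posterior Inverse-Gamma(16/5, 62/5)
obs 3: x=-3 → posterior Inverse-Gamma(37/10, 102/5)
obs 4: x=-3/2 → posterior Inverse-Gamma(21/5, 941/40)
obs 5: x=-1 → posterior Inverse-Gamma(47/10, 1021/40)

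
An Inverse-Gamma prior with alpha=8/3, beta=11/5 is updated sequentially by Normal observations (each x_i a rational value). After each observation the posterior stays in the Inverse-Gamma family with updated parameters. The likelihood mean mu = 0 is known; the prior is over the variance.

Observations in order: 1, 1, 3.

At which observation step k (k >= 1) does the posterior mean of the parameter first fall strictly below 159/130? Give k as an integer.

k = 2

obs 1: x=1 → posterior Inverse-Gamma(19/6, 27/10)
obs 2: x=1 → posterior Inverse-Gamma(11/3, 16/5)
obs 3: x=3 → posterior Inverse-Gamma(25/6, 77/10)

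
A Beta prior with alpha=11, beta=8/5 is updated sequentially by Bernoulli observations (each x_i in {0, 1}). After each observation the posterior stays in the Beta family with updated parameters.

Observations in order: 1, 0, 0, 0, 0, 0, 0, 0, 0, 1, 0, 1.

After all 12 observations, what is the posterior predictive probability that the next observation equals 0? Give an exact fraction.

53/123

obs 1: x=1 → posterior Beta(12, 8/5)
obs 2: x=0 → posterior Beta(12, 13/5)
obs 3: x=0 → posterior Beta(12, 18/5)
obs 4: x=0 → posterior Beta(12, 23/5)
obs 5: x=0 → posterior Beta(12, 28/5)
obs 6: x=0 → posterior Beta(12, 33/5)
obs 7: x=0 → posterior Beta(12, 38/5)
obs 8: x=0 → posterior Beta(12, 43/5)
obs 9: x=0 → posterior Beta(12, 48/5)
obs 10: x=1 → posterior Beta(13, 48/5)
obs 11: x=0 → posterior Beta(13, 53/5)
obs 12: x=1 → posterior Beta(14, 53/5)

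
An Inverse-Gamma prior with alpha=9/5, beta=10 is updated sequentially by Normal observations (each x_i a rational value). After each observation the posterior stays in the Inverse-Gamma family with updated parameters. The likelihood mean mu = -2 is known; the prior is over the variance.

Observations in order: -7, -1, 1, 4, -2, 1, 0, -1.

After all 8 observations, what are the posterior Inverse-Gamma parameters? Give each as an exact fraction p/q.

alpha=29/5, beta=105/2

obs 1: x=-7 → posterior Inverse-Gamma(23/10, 45/2)
obs 2: x=-1 → posterior Inverse-Gamma(14/5, 23)
obs 3: x=1 → posterior Inverse-Gamma(33/10, 55/2)
obs 4: x=4 → posterior Inverse-Gamma(19/5, 91/2)
obs 5: x=-2 → posterior Inverse-Gamma(43/10, 91/2)
obs 6: x=1 → posterior Inverse-Gamma(24/5, 50)
obs 7: x=0 → posterior Inverse-Gamma(53/10, 52)
obs 8: x=-1 → posterior Inverse-Gamma(29/5, 105/2)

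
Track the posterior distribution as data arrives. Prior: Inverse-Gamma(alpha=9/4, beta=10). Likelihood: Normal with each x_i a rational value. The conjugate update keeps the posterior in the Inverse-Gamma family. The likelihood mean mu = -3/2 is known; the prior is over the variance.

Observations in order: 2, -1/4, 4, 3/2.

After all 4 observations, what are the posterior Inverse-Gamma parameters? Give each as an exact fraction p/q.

obs 1: x=2 → posterior Inverse-Gamma(11/4, 129/8)
obs 2: x=-1/4 → posterior Inverse-Gamma(13/4, 541/32)
obs 3: x=4 → posterior Inverse-Gamma(15/4, 1025/32)
obs 4: x=3/2 → posterior Inverse-Gamma(17/4, 1169/32)

alpha=17/4, beta=1169/32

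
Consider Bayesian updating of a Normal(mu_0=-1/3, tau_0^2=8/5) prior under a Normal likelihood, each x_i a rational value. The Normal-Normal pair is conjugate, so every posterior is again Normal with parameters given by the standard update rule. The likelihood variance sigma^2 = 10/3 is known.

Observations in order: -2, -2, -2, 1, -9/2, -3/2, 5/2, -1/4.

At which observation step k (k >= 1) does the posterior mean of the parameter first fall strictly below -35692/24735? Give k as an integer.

obs 1: x=-2 → posterior Normal(-97/111, 40/37)
obs 2: x=-2 → posterior Normal(-169/147, 40/49)
obs 3: x=-2 → posterior Normal(-241/183, 40/61)
obs 4: x=1 → posterior Normal(-205/219, 40/73)
obs 5: x=-9/2 → posterior Normal(-367/255, 8/17)
obs 6: x=-3/2 → posterior Normal(-421/291, 40/97)
obs 7: x=5/2 → posterior Normal(-331/327, 40/109)
obs 8: x=-1/4 → posterior Normal(-340/363, 40/121)

k = 6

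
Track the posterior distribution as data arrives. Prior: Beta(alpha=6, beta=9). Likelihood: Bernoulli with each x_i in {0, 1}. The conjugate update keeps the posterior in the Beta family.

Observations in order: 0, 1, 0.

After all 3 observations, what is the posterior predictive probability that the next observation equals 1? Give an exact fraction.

7/18

obs 1: x=0 → posterior Beta(6, 10)
obs 2: x=1 → posterior Beta(7, 10)
obs 3: x=0 → posterior Beta(7, 11)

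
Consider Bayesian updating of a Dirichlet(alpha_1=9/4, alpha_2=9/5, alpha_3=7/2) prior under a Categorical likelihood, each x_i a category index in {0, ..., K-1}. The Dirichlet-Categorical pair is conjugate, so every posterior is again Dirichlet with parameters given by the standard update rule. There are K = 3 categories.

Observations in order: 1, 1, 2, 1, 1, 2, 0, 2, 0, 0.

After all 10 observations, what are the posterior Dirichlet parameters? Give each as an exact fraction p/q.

obs 1: x=1 → posterior Dirichlet(9/4, 14/5, 7/2)
obs 2: x=1 → posterior Dirichlet(9/4, 19/5, 7/2)
obs 3: x=2 → posterior Dirichlet(9/4, 19/5, 9/2)
obs 4: x=1 → posterior Dirichlet(9/4, 24/5, 9/2)
obs 5: x=1 → posterior Dirichlet(9/4, 29/5, 9/2)
obs 6: x=2 → posterior Dirichlet(9/4, 29/5, 11/2)
obs 7: x=0 → posterior Dirichlet(13/4, 29/5, 11/2)
obs 8: x=2 → posterior Dirichlet(13/4, 29/5, 13/2)
obs 9: x=0 → posterior Dirichlet(17/4, 29/5, 13/2)
obs 10: x=0 → posterior Dirichlet(21/4, 29/5, 13/2)

alpha_1=21/4, alpha_2=29/5, alpha_3=13/2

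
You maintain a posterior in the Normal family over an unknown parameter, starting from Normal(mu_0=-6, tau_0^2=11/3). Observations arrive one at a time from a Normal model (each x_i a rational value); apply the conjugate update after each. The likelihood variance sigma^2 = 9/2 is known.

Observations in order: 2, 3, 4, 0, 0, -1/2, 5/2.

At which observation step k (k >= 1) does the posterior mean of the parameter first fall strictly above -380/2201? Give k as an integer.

obs 1: x=2 → posterior Normal(-118/49, 99/49)
obs 2: x=3 → posterior Normal(-52/71, 99/71)
obs 3: x=4 → posterior Normal(12/31, 33/31)
obs 4: x=0 → posterior Normal(36/115, 99/115)
obs 5: x=0 → posterior Normal(36/137, 99/137)
obs 6: x=-1/2 → posterior Normal(25/159, 33/53)
obs 7: x=5/2 → posterior Normal(80/181, 99/181)

k = 3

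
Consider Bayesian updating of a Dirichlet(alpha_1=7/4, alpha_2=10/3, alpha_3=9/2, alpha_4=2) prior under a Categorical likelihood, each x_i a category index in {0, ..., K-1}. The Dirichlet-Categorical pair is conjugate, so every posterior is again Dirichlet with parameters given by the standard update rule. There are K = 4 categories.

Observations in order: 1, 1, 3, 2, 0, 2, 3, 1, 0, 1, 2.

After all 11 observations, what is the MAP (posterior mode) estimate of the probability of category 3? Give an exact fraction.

obs 1: x=1 → posterior Dirichlet(7/4, 13/3, 9/2, 2)
obs 2: x=1 → posterior Dirichlet(7/4, 16/3, 9/2, 2)
obs 3: x=3 → posterior Dirichlet(7/4, 16/3, 9/2, 3)
obs 4: x=2 → posterior Dirichlet(7/4, 16/3, 11/2, 3)
obs 5: x=0 → posterior Dirichlet(11/4, 16/3, 11/2, 3)
obs 6: x=2 → posterior Dirichlet(11/4, 16/3, 13/2, 3)
obs 7: x=3 → posterior Dirichlet(11/4, 16/3, 13/2, 4)
obs 8: x=1 → posterior Dirichlet(11/4, 19/3, 13/2, 4)
obs 9: x=0 → posterior Dirichlet(15/4, 19/3, 13/2, 4)
obs 10: x=1 → posterior Dirichlet(15/4, 22/3, 13/2, 4)
obs 11: x=2 → posterior Dirichlet(15/4, 22/3, 15/2, 4)

36/223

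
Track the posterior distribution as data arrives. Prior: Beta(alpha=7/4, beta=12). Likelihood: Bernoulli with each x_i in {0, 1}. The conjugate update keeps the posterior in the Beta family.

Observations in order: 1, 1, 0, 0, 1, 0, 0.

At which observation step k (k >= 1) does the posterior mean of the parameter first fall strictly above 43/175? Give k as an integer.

obs 1: x=1 → posterior Beta(11/4, 12)
obs 2: x=1 → posterior Beta(15/4, 12)
obs 3: x=0 → posterior Beta(15/4, 13)
obs 4: x=0 → posterior Beta(15/4, 14)
obs 5: x=1 → posterior Beta(19/4, 14)
obs 6: x=0 → posterior Beta(19/4, 15)
obs 7: x=0 → posterior Beta(19/4, 16)

k = 5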